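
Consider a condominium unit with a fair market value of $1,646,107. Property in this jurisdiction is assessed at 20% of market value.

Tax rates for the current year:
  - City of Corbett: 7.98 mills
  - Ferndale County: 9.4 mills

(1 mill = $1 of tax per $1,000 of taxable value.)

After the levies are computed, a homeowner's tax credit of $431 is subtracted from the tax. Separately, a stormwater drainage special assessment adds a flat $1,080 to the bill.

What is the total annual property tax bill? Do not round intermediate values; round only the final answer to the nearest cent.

$6,370.87

Assessed value = $1,646,107 × 0.2 = $329,221.4
City of Corbett: $329,221.4 × 0.00798 = $2,627.186772
Ferndale County: $329,221.4 × 0.0094 = $3,094.68116
Levies subtotal = $5,721.867932
After credit = $5,721.867932 − $431 = $5,290.867932
Total = $5,290.867932 + $1,080 = $6,370.867932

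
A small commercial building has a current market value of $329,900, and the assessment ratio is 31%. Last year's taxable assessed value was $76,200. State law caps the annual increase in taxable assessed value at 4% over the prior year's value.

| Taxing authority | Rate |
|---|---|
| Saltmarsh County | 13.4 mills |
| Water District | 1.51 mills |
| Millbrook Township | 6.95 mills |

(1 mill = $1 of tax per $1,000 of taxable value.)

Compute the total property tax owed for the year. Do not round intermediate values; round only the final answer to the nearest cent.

$1,732.36

Uncapped assessed value = $329,900 × 0.31 = $102,269
Cap limit = $76,200 × 1.04 = $79,248
Taxable assessed value = min($102,269, $79,248) = $79,248 (cap binds)
Saltmarsh County: $79,248 × 0.0134 = $1,061.9232
Water District: $79,248 × 0.00151 = $119.66448
Millbrook Township: $79,248 × 0.00695 = $550.7736
Total = $1,732.36128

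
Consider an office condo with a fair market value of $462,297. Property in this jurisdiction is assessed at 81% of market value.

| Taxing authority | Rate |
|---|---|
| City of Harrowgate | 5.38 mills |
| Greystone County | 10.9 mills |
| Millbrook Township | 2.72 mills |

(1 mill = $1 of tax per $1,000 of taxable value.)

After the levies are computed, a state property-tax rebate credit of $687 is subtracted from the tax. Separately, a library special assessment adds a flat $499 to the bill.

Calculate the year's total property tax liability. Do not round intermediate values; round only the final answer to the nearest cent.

Assessed value = $462,297 × 0.81 = $374,460.57
City of Harrowgate: $374,460.57 × 0.00538 = $2,014.5978666
Greystone County: $374,460.57 × 0.0109 = $4,081.620213
Millbrook Township: $374,460.57 × 0.00272 = $1,018.5327504
Levies subtotal = $7,114.75083
After credit = $7,114.75083 − $687 = $6,427.75083
Total = $6,427.75083 + $499 = $6,926.75083

$6,926.75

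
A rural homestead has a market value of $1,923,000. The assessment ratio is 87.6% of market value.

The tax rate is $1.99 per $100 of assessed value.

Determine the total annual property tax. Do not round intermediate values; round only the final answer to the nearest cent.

$33,522.51

Assessed value = $1,923,000 × 0.876 = $1,684,548
Tax = $1,684,548 × 0.0199 = $33,522.5052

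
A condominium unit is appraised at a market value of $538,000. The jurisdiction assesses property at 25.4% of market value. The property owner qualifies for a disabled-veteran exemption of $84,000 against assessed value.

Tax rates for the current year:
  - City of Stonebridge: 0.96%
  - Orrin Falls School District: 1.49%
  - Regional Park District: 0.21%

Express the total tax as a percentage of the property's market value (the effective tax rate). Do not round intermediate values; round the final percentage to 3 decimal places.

Assessed value = $538,000 × 0.254 = $136,652
Taxable value = $136,652 − $84,000 = $52,652
City of Stonebridge: $52,652 × 0.0096 = $505.4592
Orrin Falls School District: $52,652 × 0.0149 = $784.5148
Regional Park District: $52,652 × 0.0021 = $110.5692
Total tax = $1,400.5432
Effective rate = $1,400.5432 ÷ $538,000 = 0.260% of market value

0.260%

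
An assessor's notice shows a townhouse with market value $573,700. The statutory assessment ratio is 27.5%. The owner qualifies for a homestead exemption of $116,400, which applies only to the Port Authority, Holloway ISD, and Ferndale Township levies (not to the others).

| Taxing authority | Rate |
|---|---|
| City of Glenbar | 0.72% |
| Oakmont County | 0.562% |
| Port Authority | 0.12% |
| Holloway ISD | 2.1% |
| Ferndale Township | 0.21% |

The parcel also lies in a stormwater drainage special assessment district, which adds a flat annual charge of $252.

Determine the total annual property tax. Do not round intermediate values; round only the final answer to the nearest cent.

Assessed value = $573,700 × 0.275 = $157,767.5
City of Glenbar: $157,767.5 × 0.0072 = $1,135.926
Oakmont County: $157,767.5 × 0.00562 = $886.65335
Port Authority: ($157,767.5 − $116,400) × 0.0012 = $41,367.5 × 0.0012 = $49.641
Holloway ISD: ($157,767.5 − $116,400) × 0.021 = $41,367.5 × 0.021 = $868.7175
Ferndale Township: ($157,767.5 − $116,400) × 0.0021 = $41,367.5 × 0.0021 = $86.87175
Levies subtotal = $3,027.8096
Total = $3,027.8096 + $252 = $3,279.8096

$3,279.81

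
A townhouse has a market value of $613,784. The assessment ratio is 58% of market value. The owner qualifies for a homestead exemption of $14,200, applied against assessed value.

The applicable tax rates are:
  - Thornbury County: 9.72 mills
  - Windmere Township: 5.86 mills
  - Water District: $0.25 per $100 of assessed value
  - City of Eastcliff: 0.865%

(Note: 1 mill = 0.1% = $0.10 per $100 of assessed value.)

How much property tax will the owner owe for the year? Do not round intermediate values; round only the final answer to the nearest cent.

Assessed value = $613,784 × 0.58 = $355,994.72
Taxable value = $355,994.72 − $14,200 = $341,794.72
Thornbury County: $341,794.72 × 0.00972 = $3,322.2446784
Windmere Township: $341,794.72 × 0.00586 = $2,002.9170592
Water District: $341,794.72 × 0.0025 = $854.4868
City of Eastcliff: $341,794.72 × 0.00865 = $2,956.524328
Total = $9,136.1728656

$9,136.17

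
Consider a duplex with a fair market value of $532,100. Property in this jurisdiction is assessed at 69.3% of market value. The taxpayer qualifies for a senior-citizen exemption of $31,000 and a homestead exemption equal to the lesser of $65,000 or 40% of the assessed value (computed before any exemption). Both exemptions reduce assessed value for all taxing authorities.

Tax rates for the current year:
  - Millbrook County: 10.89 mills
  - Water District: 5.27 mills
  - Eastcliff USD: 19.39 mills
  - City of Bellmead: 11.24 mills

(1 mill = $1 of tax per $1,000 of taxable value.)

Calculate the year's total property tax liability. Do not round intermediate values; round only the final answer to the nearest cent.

Assessed value = $532,100 × 0.693 = $368,745.3
Homestead exemption = min($65,000, 40% × $368,745.3) = min($65,000, $147,498.12) = $65,000 (dollar cap binds)
Taxable value = $368,745.3 − $31,000 − $65,000 = $272,745.3
Millbrook County: $272,745.3 × 0.01089 = $2,970.196317
Water District: $272,745.3 × 0.00527 = $1,437.367731
Eastcliff USD: $272,745.3 × 0.01939 = $5,288.531367
City of Bellmead: $272,745.3 × 0.01124 = $3,065.657172
Total = $12,761.752587

$12,761.75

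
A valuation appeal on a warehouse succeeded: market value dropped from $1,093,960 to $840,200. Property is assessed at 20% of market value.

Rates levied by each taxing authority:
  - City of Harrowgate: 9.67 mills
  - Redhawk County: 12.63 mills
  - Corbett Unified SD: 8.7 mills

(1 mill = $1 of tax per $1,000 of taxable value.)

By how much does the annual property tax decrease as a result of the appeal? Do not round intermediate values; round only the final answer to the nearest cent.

$1,573.31

Old assessed value = $1,093,960 × 0.2 = $218,792
New assessed value = $840,200 × 0.2 = $168,040
Combined rate = 0.00967 + 0.01263 + 0.0087 = 0.031
Old tax = $218,792 × 0.031 = $6,782.552
New tax = $168,040 × 0.031 = $5,209.24
Reduction = $6,782.552 − $5,209.24 = $1,573.312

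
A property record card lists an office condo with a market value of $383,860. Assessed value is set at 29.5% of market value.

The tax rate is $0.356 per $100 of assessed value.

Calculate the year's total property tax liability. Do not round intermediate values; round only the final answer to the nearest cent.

Assessed value = $383,860 × 0.295 = $113,238.7
Tax = $113,238.7 × 0.00356 = $403.129772

$403.13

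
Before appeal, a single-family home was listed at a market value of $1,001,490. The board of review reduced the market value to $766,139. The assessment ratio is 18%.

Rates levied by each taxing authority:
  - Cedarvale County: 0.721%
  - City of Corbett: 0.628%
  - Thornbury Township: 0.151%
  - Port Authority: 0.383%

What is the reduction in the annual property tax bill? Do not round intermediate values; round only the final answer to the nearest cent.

Old assessed value = $1,001,490 × 0.18 = $180,268.2
New assessed value = $766,139 × 0.18 = $137,905.02
Combined rate = 0.00721 + 0.00628 + 0.00151 + 0.00383 = 0.01883
Old tax = $180,268.2 × 0.01883 = $3,394.450206
New tax = $137,905.02 × 0.01883 = $2,596.7515266
Reduction = $3,394.450206 − $2,596.7515266 = $797.6986794

$797.70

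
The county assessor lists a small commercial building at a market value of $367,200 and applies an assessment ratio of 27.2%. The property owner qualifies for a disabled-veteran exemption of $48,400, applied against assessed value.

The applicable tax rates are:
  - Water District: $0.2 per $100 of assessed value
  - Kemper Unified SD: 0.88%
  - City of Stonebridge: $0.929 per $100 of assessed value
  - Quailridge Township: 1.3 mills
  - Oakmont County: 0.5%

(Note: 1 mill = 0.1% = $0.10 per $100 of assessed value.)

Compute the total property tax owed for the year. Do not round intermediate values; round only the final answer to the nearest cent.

$1,358.51

Assessed value = $367,200 × 0.272 = $99,878.4
Taxable value = $99,878.4 − $48,400 = $51,478.4
Water District: $51,478.4 × 0.002 = $102.9568
Kemper Unified SD: $51,478.4 × 0.0088 = $453.00992
City of Stonebridge: $51,478.4 × 0.00929 = $478.234336
Quailridge Township: $51,478.4 × 0.0013 = $66.92192
Oakmont County: $51,478.4 × 0.005 = $257.392
Total = $1,358.514976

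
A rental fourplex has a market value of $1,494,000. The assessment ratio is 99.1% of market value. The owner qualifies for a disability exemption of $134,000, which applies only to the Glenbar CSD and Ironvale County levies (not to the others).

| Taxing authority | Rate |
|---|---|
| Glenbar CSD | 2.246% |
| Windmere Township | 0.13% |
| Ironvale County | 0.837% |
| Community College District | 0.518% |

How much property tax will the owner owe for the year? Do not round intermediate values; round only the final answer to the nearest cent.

$51,108.25

Assessed value = $1,494,000 × 0.991 = $1,480,554
Glenbar CSD: ($1,480,554 − $134,000) × 0.02246 = $1,346,554 × 0.02246 = $30,243.60284
Windmere Township: $1,480,554 × 0.0013 = $1,924.7202
Ironvale County: ($1,480,554 − $134,000) × 0.00837 = $1,346,554 × 0.00837 = $11,270.65698
Community College District: $1,480,554 × 0.00518 = $7,669.26972
Total = $51,108.24974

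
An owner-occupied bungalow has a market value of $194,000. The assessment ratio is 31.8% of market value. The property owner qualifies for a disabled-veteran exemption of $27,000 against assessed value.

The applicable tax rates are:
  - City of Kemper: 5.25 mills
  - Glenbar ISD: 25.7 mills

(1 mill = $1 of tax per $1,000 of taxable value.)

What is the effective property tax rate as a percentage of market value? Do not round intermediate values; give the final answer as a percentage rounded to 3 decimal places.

0.553%

Assessed value = $194,000 × 0.318 = $61,692
Taxable value = $61,692 − $27,000 = $34,692
City of Kemper: $34,692 × 0.00525 = $182.133
Glenbar ISD: $34,692 × 0.0257 = $891.5844
Total tax = $1,073.7174
Effective rate = $1,073.7174 ÷ $194,000 = 0.553% of market value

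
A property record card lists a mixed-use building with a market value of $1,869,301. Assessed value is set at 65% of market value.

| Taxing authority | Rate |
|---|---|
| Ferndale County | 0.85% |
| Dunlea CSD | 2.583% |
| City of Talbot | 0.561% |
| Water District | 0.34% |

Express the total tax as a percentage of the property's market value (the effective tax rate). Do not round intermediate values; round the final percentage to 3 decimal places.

Assessed value = $1,869,301 × 0.65 = $1,215,045.65
Ferndale County: $1,215,045.65 × 0.0085 = $10,327.888025
Dunlea CSD: $1,215,045.65 × 0.02583 = $31,384.6291395
City of Talbot: $1,215,045.65 × 0.00561 = $6,816.4060965
Water District: $1,215,045.65 × 0.0034 = $4,131.15521
Total tax = $52,660.078471
Effective rate = $52,660.078471 ÷ $1,869,301 = 2.817% of market value

2.817%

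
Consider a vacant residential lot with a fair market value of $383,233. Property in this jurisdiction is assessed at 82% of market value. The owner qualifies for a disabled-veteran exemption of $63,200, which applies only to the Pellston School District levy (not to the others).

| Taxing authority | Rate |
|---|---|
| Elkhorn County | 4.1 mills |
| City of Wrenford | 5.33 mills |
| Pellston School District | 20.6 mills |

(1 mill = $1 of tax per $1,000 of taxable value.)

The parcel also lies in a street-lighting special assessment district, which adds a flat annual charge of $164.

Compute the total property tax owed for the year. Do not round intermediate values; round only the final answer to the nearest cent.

$8,299.04

Assessed value = $383,233 × 0.82 = $314,251.06
Elkhorn County: $314,251.06 × 0.0041 = $1,288.429346
City of Wrenford: $314,251.06 × 0.00533 = $1,674.9581498
Pellston School District: ($314,251.06 − $63,200) × 0.0206 = $251,051.06 × 0.0206 = $5,171.651836
Levies subtotal = $8,135.0393318
Total = $8,135.0393318 + $164 = $8,299.0393318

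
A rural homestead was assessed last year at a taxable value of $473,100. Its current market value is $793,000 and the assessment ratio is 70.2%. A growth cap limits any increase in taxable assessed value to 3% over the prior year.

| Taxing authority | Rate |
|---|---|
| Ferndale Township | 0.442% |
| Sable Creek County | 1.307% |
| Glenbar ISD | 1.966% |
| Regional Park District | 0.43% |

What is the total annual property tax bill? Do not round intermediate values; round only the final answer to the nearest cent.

$20,198.29

Uncapped assessed value = $793,000 × 0.702 = $556,686
Cap limit = $473,100 × 1.03 = $487,293
Taxable assessed value = min($556,686, $487,293) = $487,293 (cap binds)
Ferndale Township: $487,293 × 0.00442 = $2,153.83506
Sable Creek County: $487,293 × 0.01307 = $6,368.91951
Glenbar ISD: $487,293 × 0.01966 = $9,580.18038
Regional Park District: $487,293 × 0.0043 = $2,095.3599
Total = $20,198.29485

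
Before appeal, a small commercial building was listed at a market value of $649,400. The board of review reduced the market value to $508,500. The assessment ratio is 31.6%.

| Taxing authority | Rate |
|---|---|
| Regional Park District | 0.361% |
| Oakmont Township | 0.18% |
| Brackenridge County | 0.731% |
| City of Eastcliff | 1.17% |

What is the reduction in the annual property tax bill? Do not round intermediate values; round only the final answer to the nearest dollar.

Old assessed value = $649,400 × 0.316 = $205,210.4
New assessed value = $508,500 × 0.316 = $160,686
Combined rate = 0.00361 + 0.0018 + 0.00731 + 0.0117 = 0.02442
Old tax = $205,210.4 × 0.02442 = $5,011.237968
New tax = $160,686 × 0.02442 = $3,923.95212
Reduction = $5,011.237968 − $3,923.95212 = $1,087.285848

$1,087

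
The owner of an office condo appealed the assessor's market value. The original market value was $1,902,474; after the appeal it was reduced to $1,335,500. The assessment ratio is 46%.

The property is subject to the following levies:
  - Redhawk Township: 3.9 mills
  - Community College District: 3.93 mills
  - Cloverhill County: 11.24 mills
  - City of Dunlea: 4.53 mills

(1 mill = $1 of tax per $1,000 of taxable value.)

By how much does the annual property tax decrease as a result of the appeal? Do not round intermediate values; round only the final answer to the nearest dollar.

$6,155

Old assessed value = $1,902,474 × 0.46 = $875,138.04
New assessed value = $1,335,500 × 0.46 = $614,330
Combined rate = 0.0039 + 0.00393 + 0.01124 + 0.00453 = 0.0236
Old tax = $875,138.04 × 0.0236 = $20,653.257744
New tax = $614,330 × 0.0236 = $14,498.188
Reduction = $20,653.257744 − $14,498.188 = $6,155.069744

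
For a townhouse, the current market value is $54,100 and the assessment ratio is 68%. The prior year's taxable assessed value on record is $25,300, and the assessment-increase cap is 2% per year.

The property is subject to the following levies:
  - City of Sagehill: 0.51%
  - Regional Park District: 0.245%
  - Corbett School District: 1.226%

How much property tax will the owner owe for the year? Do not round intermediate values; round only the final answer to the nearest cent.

Uncapped assessed value = $54,100 × 0.68 = $36,788
Cap limit = $25,300 × 1.02 = $25,806
Taxable assessed value = min($36,788, $25,806) = $25,806 (cap binds)
City of Sagehill: $25,806 × 0.0051 = $131.6106
Regional Park District: $25,806 × 0.00245 = $63.2247
Corbett School District: $25,806 × 0.01226 = $316.38156
Total = $511.21686

$511.22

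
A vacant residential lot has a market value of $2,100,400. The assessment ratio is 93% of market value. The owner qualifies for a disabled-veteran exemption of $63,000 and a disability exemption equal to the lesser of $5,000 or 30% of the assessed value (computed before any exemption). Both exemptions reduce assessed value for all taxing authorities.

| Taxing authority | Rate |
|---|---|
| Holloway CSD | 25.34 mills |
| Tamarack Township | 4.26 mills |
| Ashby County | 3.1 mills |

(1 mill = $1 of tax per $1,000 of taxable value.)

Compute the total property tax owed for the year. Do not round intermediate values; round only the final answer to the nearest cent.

Assessed value = $2,100,400 × 0.93 = $1,953,372
Disability exemption = min($5,000, 30% × $1,953,372) = min($5,000, $586,011.6) = $5,000 (dollar cap binds)
Taxable value = $1,953,372 − $63,000 − $5,000 = $1,885,372
Holloway CSD: $1,885,372 × 0.02534 = $47,775.32648
Tamarack Township: $1,885,372 × 0.00426 = $8,031.68472
Ashby County: $1,885,372 × 0.0031 = $5,844.6532
Total = $61,651.6644

$61,651.66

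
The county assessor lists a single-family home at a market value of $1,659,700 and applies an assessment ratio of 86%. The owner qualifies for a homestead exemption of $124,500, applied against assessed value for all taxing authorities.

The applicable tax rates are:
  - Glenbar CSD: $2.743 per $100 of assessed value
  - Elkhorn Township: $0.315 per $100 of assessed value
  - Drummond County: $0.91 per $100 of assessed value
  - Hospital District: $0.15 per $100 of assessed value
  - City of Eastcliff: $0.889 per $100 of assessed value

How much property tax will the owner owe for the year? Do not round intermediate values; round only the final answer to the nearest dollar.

Assessed value = $1,659,700 × 0.86 = $1,427,342
Taxable value = $1,427,342 − $124,500 = $1,302,842
Glenbar CSD: $1,302,842 × 0.02743 = $35,736.95606
Elkhorn Township: $1,302,842 × 0.00315 = $4,103.9523
Drummond County: $1,302,842 × 0.0091 = $11,855.8622
Hospital District: $1,302,842 × 0.0015 = $1,954.263
City of Eastcliff: $1,302,842 × 0.00889 = $11,582.26538
Total = $35,736.95606 + $4,103.9523 + $11,855.8622 + $1,954.263 + $11,582.26538 = $65,233.29894

$65,233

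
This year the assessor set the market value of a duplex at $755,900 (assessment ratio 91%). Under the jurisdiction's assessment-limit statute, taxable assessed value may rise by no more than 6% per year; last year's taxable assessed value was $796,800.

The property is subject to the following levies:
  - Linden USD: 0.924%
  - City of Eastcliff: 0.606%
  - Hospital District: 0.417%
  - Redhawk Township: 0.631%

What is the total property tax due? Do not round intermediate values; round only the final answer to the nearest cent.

$17,733.26

Uncapped assessed value = $755,900 × 0.91 = $687,869
Cap limit = $796,800 × 1.06 = $844,608
Taxable assessed value = min($687,869, $844,608) = $687,869 (cap does not bind)
Linden USD: $687,869 × 0.00924 = $6,355.90956
City of Eastcliff: $687,869 × 0.00606 = $4,168.48614
Hospital District: $687,869 × 0.00417 = $2,868.41373
Redhawk Township: $687,869 × 0.00631 = $4,340.45339
Total = $17,733.26282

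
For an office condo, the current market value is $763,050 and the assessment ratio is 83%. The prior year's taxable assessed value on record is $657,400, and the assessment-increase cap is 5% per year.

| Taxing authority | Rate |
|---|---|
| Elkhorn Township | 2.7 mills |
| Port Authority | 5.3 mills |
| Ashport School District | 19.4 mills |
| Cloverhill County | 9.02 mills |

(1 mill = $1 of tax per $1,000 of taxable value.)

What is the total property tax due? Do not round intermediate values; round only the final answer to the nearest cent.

$23,065.93

Uncapped assessed value = $763,050 × 0.83 = $633,331.5
Cap limit = $657,400 × 1.05 = $690,270
Taxable assessed value = min($633,331.5, $690,270) = $633,331.5 (cap does not bind)
Elkhorn Township: $633,331.5 × 0.0027 = $1,709.99505
Port Authority: $633,331.5 × 0.0053 = $3,356.65695
Ashport School District: $633,331.5 × 0.0194 = $12,286.6311
Cloverhill County: $633,331.5 × 0.00902 = $5,712.65013
Total = $23,065.93323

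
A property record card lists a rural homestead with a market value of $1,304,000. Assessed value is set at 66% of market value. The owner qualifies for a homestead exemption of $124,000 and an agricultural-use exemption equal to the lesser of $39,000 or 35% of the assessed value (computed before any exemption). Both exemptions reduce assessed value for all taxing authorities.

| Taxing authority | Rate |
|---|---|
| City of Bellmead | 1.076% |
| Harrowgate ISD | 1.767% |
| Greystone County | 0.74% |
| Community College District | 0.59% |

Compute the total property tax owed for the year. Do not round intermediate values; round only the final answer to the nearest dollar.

Assessed value = $1,304,000 × 0.66 = $860,640
Agricultural-use exemption = min($39,000, 35% × $860,640) = min($39,000, $301,224) = $39,000 (dollar cap binds)
Taxable value = $860,640 − $124,000 − $39,000 = $697,640
City of Bellmead: $697,640 × 0.01076 = $7,506.6064
Harrowgate ISD: $697,640 × 0.01767 = $12,327.2988
Greystone County: $697,640 × 0.0074 = $5,162.536
Community College District: $697,640 × 0.0059 = $4,116.076
Total = $29,112.5172

$29,113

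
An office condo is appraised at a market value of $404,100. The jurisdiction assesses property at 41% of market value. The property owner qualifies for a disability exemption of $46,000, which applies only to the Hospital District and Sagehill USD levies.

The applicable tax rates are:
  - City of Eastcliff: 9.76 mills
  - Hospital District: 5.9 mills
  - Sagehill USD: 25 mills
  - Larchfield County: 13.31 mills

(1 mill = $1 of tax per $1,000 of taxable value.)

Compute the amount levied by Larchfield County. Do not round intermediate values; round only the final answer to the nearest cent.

$2,205.21

Assessed value = $404,100 × 0.41 = $165,681
Larchfield County taxable value = $165,681 (exemption does not apply)
Larchfield County levy = $165,681 × 0.01331 = $2,205.21411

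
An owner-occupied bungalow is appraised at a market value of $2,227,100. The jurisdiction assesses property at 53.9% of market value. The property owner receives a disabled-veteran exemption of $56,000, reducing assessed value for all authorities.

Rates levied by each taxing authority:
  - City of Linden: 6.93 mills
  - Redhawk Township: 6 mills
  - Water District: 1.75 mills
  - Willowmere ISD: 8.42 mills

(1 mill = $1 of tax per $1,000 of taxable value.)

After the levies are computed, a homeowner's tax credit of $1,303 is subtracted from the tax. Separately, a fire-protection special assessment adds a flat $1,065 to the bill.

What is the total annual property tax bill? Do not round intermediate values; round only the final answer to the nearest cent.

$26,197.80

Assessed value = $2,227,100 × 0.539 = $1,200,406.9
Taxable value = $1,200,406.9 − $56,000 = $1,144,406.9
City of Linden: $1,144,406.9 × 0.00693 = $7,930.739817
Redhawk Township: $1,144,406.9 × 0.006 = $6,866.4414
Water District: $1,144,406.9 × 0.00175 = $2,002.712075
Willowmere ISD: $1,144,406.9 × 0.00842 = $9,635.906098
Levies subtotal = $26,435.79939
After credit = $26,435.79939 − $1,303 = $25,132.79939
Total = $25,132.79939 + $1,065 = $26,197.79939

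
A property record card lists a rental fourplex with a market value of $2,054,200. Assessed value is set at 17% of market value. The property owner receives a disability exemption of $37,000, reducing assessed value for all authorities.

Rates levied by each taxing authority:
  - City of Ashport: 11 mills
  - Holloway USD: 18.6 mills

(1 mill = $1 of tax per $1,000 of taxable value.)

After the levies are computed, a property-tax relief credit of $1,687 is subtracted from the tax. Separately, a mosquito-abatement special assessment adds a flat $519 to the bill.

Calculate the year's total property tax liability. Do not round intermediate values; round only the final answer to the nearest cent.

$8,073.53

Assessed value = $2,054,200 × 0.17 = $349,214
Taxable value = $349,214 − $37,000 = $312,214
City of Ashport: $312,214 × 0.011 = $3,434.354
Holloway USD: $312,214 × 0.0186 = $5,807.1804
Levies subtotal = $9,241.5344
After credit = $9,241.5344 − $1,687 = $7,554.5344
Total = $7,554.5344 + $519 = $8,073.5344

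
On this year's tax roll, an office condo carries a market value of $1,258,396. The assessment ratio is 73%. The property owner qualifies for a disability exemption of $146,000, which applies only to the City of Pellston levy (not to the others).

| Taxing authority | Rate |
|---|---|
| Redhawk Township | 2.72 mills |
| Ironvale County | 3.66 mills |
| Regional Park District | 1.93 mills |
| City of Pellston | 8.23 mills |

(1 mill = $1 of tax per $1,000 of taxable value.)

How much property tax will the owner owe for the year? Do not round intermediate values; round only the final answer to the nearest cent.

$13,992.54

Assessed value = $1,258,396 × 0.73 = $918,629.08
Redhawk Township: $918,629.08 × 0.00272 = $2,498.6710976
Ironvale County: $918,629.08 × 0.00366 = $3,362.1824328
Regional Park District: $918,629.08 × 0.00193 = $1,772.9541244
City of Pellston: ($918,629.08 − $146,000) × 0.00823 = $772,629.08 × 0.00823 = $6,358.7373284
Total = $13,992.5449832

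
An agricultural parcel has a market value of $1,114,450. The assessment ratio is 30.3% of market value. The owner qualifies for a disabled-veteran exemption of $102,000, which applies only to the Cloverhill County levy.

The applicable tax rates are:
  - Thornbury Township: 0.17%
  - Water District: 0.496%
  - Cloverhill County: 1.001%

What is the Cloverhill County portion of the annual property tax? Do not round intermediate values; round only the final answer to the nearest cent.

Assessed value = $1,114,450 × 0.303 = $337,678.35
Cloverhill County taxable value = $337,678.35 − $102,000 = $235,678.35
Cloverhill County levy = $235,678.35 × 0.01001 = $2,359.1402835

$2,359.14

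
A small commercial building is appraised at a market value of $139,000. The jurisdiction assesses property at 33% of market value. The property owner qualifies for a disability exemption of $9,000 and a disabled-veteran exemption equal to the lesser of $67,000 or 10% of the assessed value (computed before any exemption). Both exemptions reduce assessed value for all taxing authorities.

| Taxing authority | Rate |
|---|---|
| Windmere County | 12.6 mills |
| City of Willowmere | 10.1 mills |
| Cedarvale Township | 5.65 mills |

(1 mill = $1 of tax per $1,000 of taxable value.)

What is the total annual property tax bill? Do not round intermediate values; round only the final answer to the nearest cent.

Assessed value = $139,000 × 0.33 = $45,870
Disabled-veteran exemption = min($67,000, 10% × $45,870) = min($67,000, $4,587) = $4,587 (percentage binds)
Taxable value = $45,870 − $9,000 − $4,587 = $32,283
Windmere County: $32,283 × 0.0126 = $406.7658
City of Willowmere: $32,283 × 0.0101 = $326.0583
Cedarvale Township: $32,283 × 0.00565 = $182.39895
Total = $915.22305

$915.22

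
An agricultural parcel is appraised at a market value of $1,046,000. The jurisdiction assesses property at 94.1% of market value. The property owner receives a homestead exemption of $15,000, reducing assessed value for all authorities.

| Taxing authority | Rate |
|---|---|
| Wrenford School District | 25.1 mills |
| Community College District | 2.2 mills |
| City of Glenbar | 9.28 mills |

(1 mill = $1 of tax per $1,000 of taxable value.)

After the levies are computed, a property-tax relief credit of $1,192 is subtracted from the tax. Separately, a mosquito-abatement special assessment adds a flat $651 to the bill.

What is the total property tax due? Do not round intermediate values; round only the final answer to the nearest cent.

$34,915.48

Assessed value = $1,046,000 × 0.941 = $984,286
Taxable value = $984,286 − $15,000 = $969,286
Wrenford School District: $969,286 × 0.0251 = $24,329.0786
Community College District: $969,286 × 0.0022 = $2,132.4292
City of Glenbar: $969,286 × 0.00928 = $8,994.97408
Levies subtotal = $35,456.48188
After credit = $35,456.48188 − $1,192 = $34,264.48188
Total = $34,264.48188 + $651 = $34,915.48188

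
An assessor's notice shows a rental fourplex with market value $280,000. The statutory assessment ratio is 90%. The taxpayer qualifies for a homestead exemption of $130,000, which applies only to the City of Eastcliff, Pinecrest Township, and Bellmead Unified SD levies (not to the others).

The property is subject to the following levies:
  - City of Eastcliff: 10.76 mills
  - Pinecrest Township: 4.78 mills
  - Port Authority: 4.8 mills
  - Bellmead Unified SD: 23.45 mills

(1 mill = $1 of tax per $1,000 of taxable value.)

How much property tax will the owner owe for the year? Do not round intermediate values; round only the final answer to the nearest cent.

$5,966.38

Assessed value = $280,000 × 0.9 = $252,000
City of Eastcliff: ($252,000 − $130,000) × 0.01076 = $122,000 × 0.01076 = $1,312.72
Pinecrest Township: ($252,000 − $130,000) × 0.00478 = $122,000 × 0.00478 = $583.16
Port Authority: $252,000 × 0.0048 = $1,209.6
Bellmead Unified SD: ($252,000 − $130,000) × 0.02345 = $122,000 × 0.02345 = $2,860.9
Total = $5,966.38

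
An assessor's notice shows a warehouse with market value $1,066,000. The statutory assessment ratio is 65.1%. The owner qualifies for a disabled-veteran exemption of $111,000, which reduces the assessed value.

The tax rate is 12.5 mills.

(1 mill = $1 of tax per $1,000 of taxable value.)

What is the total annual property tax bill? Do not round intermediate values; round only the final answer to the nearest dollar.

$7,287

Assessed value = $1,066,000 × 0.651 = $693,966
Taxable value = $693,966 − $111,000 = $582,966
Tax = $582,966 × 0.0125 = $7,287.075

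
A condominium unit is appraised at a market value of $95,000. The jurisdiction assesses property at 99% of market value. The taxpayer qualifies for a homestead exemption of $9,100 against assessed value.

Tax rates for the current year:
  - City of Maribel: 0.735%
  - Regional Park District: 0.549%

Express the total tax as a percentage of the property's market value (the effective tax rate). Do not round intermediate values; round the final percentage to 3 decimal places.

Assessed value = $95,000 × 0.99 = $94,050
Taxable value = $94,050 − $9,100 = $84,950
City of Maribel: $84,950 × 0.00735 = $624.3825
Regional Park District: $84,950 × 0.00549 = $466.3755
Total tax = $1,090.758
Effective rate = $1,090.758 ÷ $95,000 = 1.148% of market value

1.148%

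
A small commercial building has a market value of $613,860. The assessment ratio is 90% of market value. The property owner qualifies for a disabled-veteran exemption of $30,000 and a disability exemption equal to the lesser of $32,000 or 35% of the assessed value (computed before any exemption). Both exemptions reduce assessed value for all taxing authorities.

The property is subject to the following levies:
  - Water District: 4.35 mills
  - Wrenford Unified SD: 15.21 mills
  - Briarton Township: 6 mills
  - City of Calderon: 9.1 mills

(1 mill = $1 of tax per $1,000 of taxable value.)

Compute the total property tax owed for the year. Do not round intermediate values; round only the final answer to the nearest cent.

$16,999.83

Assessed value = $613,860 × 0.9 = $552,474
Disability exemption = min($32,000, 35% × $552,474) = min($32,000, $193,365.9) = $32,000 (dollar cap binds)
Taxable value = $552,474 − $30,000 − $32,000 = $490,474
Water District: $490,474 × 0.00435 = $2,133.5619
Wrenford Unified SD: $490,474 × 0.01521 = $7,460.10954
Briarton Township: $490,474 × 0.006 = $2,942.844
City of Calderon: $490,474 × 0.0091 = $4,463.3134
Total = $16,999.82884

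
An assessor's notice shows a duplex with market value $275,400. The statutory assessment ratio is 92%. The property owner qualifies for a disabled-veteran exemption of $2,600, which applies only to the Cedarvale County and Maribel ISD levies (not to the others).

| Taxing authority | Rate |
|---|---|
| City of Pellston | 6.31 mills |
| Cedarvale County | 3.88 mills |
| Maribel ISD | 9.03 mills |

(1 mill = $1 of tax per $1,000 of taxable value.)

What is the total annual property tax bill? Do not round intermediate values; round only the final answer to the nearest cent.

Assessed value = $275,400 × 0.92 = $253,368
City of Pellston: $253,368 × 0.00631 = $1,598.75208
Cedarvale County: ($253,368 − $2,600) × 0.00388 = $250,768 × 0.00388 = $972.97984
Maribel ISD: ($253,368 − $2,600) × 0.00903 = $250,768 × 0.00903 = $2,264.43504
Total = $4,836.16696

$4,836.17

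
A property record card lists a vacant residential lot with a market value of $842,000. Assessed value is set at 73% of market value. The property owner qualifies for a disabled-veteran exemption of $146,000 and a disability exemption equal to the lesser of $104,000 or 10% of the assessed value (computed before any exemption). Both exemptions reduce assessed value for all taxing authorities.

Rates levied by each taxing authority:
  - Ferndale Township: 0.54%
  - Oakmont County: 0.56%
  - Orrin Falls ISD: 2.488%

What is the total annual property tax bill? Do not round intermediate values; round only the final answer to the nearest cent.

Assessed value = $842,000 × 0.73 = $614,660
Disability exemption = min($104,000, 10% × $614,660) = min($104,000, $61,466) = $61,466 (percentage binds)
Taxable value = $614,660 − $146,000 − $61,466 = $407,194
Ferndale Township: $407,194 × 0.0054 = $2,198.8476
Oakmont County: $407,194 × 0.0056 = $2,280.2864
Orrin Falls ISD: $407,194 × 0.02488 = $10,130.98672
Total = $14,610.12072

$14,610.12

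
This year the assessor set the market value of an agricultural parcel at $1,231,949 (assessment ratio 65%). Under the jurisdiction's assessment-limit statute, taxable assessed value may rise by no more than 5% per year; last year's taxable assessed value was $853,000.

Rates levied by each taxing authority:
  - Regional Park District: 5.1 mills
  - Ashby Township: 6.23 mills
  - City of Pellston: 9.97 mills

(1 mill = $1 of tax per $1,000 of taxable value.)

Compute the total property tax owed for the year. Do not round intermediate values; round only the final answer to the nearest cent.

Uncapped assessed value = $1,231,949 × 0.65 = $800,766.85
Cap limit = $853,000 × 1.05 = $895,650
Taxable assessed value = min($800,766.85, $895,650) = $800,766.85 (cap does not bind)
Regional Park District: $800,766.85 × 0.0051 = $4,083.910935
Ashby Township: $800,766.85 × 0.00623 = $4,988.7774755
City of Pellston: $800,766.85 × 0.00997 = $7,983.6454945
Total = $17,056.333905

$17,056.33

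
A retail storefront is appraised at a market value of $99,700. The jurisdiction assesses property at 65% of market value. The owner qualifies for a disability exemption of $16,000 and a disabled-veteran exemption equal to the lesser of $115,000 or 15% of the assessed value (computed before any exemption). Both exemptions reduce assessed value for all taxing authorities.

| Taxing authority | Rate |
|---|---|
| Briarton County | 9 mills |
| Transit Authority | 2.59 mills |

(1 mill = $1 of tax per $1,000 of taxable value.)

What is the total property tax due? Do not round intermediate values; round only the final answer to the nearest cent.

Assessed value = $99,700 × 0.65 = $64,805
Disabled-veteran exemption = min($115,000, 15% × $64,805) = min($115,000, $9,720.75) = $9,720.75 (percentage binds)
Taxable value = $64,805 − $16,000 − $9,720.75 = $39,084.25
Briarton County: $39,084.25 × 0.009 = $351.75825
Transit Authority: $39,084.25 × 0.00259 = $101.2282075
Total = $452.9864575

$452.99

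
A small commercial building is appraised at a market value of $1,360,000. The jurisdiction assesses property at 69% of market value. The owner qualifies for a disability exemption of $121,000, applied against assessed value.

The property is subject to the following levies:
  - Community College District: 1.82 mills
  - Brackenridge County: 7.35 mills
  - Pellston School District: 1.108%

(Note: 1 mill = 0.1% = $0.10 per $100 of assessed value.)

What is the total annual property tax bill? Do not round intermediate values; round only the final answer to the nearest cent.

Assessed value = $1,360,000 × 0.69 = $938,400
Taxable value = $938,400 − $121,000 = $817,400
Community College District: $817,400 × 0.00182 = $1,487.668
Brackenridge County: $817,400 × 0.00735 = $6,007.89
Pellston School District: $817,400 × 0.01108 = $9,056.792
Total = $16,552.35

$16,552.35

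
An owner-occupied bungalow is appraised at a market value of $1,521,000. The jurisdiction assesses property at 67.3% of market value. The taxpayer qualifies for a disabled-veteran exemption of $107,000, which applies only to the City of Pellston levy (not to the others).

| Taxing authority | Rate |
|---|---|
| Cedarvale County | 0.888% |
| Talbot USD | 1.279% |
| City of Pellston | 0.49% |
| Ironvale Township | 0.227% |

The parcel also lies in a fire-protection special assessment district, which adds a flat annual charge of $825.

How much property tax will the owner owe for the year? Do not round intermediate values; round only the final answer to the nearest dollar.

Assessed value = $1,521,000 × 0.673 = $1,023,633
Cedarvale County: $1,023,633 × 0.00888 = $9,089.86104
Talbot USD: $1,023,633 × 0.01279 = $13,092.26607
City of Pellston: ($1,023,633 − $107,000) × 0.0049 = $916,633 × 0.0049 = $4,491.5017
Ironvale Township: $1,023,633 × 0.00227 = $2,323.64691
Levies subtotal = $28,997.27572
Total = $28,997.27572 + $825 = $29,822.27572

$29,822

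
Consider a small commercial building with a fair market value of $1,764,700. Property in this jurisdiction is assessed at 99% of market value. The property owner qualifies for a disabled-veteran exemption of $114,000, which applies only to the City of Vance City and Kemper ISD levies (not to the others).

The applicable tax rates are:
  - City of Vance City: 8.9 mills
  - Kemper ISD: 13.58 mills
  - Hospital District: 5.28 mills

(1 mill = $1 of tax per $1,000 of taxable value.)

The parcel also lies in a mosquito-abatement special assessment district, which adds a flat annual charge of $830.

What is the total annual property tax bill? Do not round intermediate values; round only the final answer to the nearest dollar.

Assessed value = $1,764,700 × 0.99 = $1,747,053
City of Vance City: ($1,747,053 − $114,000) × 0.0089 = $1,633,053 × 0.0089 = $14,534.1717
Kemper ISD: ($1,747,053 − $114,000) × 0.01358 = $1,633,053 × 0.01358 = $22,176.85974
Hospital District: $1,747,053 × 0.00528 = $9,224.43984
Levies subtotal = $45,935.47128
Total = $45,935.47128 + $830 = $46,765.47128

$46,765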